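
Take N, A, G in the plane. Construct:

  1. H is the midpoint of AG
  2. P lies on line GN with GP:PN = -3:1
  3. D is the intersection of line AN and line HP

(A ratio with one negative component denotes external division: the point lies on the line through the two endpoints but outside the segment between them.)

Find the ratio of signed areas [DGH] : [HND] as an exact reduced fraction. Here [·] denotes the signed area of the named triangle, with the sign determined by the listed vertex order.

[DGH]:[HND] = -3

Assign N = (0, 0), A = (1, 0), G = (0, 1) — the answer is frame-independent, so this choice is without loss of generality.
1. H is the midpoint of AG ⇒ H = (1/2, 1/2)
2. P lies on line GN with GP:PN = -3:1 ⇒ P = (0, -1/2)
3. D is the intersection of line AN and line HP ⇒ D = (1/4, 0)
2·[DGH] = -3/8, 2·[HND] = 1/8
[DGH]:[HND] = -3/8:1/8 = -3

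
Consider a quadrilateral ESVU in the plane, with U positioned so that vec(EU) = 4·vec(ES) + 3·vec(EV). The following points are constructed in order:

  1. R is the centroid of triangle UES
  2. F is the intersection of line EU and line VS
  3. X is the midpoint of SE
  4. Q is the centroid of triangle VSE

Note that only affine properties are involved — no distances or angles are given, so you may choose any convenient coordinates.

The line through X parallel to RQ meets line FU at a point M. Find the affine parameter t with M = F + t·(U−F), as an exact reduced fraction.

Choose coordinates E = (0, 0), S = (1, 0), V = (0, 1), U = (4, 3).
1. R is the centroid of triangle UES ⇒ R = (5/3, 1)
2. F is the intersection of line EU and line VS ⇒ F = (4/7, 3/7)
3. X is the midpoint of SE ⇒ X = (1/2, 0)
4. Q is the centroid of triangle VSE ⇒ Q = (1/3, 1/3)
through X parallel to RQ: direction (-4/3, -2/3); meets FU at M = (-1, -3/4)
M = F + t·(U−F) with t = -11/24

t = -11/24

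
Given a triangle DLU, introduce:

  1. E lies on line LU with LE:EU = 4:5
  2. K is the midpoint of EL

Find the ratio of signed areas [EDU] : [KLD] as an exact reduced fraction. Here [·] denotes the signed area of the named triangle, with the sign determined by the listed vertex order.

Choose coordinates D = (0, 0), L = (1, 0), U = (0, 1).
1. E lies on line LU with LE:EU = 4:5 ⇒ E = (5/9, 4/9)
2. K is the midpoint of EL ⇒ K = (7/9, 2/9)
2·[EDU] = -5/9, 2·[KLD] = -2/9
[EDU]:[KLD] = -5/9:-2/9 = 5/2

[EDU]:[KLD] = 5/2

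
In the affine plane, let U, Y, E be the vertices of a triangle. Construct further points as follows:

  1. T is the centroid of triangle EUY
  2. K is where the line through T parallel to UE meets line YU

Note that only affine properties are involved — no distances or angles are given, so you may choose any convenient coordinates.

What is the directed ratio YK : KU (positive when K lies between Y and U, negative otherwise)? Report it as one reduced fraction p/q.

Work in coordinates with U = (0, 0), Y = (1, 0), E = (0, 1).
1. T is the centroid of triangle EUY ⇒ T = (1/3, 1/3)
2. K is where the line through T parallel to UE meets line YU ⇒ K = (1/3, 0)
K = Y + t·(U−Y) with t = 2/3, so YK:KU = t:(1−t) = 2/3:1/3

YK:KU = 2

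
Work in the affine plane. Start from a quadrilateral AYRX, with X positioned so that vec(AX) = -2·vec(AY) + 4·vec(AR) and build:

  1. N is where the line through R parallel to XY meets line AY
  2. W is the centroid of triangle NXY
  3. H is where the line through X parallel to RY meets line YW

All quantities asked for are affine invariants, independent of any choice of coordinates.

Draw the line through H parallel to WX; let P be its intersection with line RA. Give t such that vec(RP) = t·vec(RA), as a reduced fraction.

Set A = (0, 0), Y = (1, 0), R = (0, 1), X = (-2, 4); any affine frame gives the same invariant.
1. N is where the line through R parallel to XY meets line AY ⇒ N = (3/4, 0)
2. W is the centroid of triangle NXY ⇒ W = (-1/12, 4/3)
3. H is where the line through X parallel to RY meets line YW ⇒ H = (-10/3, 16/3)
through H parallel to WX: direction (-23/12, 8/3); meets RA at P = (0, 16/23)
P = R + t·(A−R) with t = 7/23

t = 7/23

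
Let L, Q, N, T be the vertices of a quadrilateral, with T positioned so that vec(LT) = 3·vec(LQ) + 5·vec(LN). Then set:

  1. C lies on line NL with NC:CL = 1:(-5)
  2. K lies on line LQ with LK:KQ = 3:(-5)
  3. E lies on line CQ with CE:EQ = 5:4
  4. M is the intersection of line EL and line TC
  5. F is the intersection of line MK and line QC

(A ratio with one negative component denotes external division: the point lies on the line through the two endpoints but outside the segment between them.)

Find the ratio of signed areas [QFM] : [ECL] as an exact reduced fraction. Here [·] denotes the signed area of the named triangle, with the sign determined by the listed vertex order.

Assign L = (0, 0), Q = (1, 0), N = (0, 1), T = (3, 5) — the answer is frame-independent, so this choice is without loss of generality.
1. C lies on line NL with NC:CL = 1:(-5) ⇒ C = (0, 5/4)
2. K lies on line LQ with LK:KQ = 3:(-5) ⇒ K = (-3/2, 0)
3. E lies on line CQ with CE:EQ = 5:4 ⇒ E = (5/9, 5/9)
4. M is the intersection of line EL and line TC ⇒ M = (-5, -5)
5. F is the intersection of line MK and line QC ⇒ F = (-1/3, 5/3)
2·[QFM] = 50/3, 2·[ECL] = 25/36
[QFM]:[ECL] = 50/3:25/36 = 24

[QFM]:[ECL] = 24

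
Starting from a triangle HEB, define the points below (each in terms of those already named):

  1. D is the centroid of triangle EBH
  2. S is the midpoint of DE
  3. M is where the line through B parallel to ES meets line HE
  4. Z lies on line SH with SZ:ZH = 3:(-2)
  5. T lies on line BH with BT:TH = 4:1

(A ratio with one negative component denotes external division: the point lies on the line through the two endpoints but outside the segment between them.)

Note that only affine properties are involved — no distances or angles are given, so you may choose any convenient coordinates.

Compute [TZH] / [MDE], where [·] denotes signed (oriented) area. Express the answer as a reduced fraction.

[TZH]:[MDE] = 4/5

Work in coordinates with H = (0, 0), E = (1, 0), B = (0, 1).
1. D is the centroid of triangle EBH ⇒ D = (1/3, 1/3)
2. S is the midpoint of DE ⇒ S = (2/3, 1/6)
3. M is where the line through B parallel to ES meets line HE ⇒ M = (2, 0)
4. Z lies on line SH with SZ:ZH = 3:(-2) ⇒ Z = (-4/3, -1/3)
5. T lies on line BH with BT:TH = 4:1 ⇒ T = (0, 1/5)
2·[TZH] = 4/15, 2·[MDE] = 1/3
[TZH]:[MDE] = 4/15:1/3 = 4/5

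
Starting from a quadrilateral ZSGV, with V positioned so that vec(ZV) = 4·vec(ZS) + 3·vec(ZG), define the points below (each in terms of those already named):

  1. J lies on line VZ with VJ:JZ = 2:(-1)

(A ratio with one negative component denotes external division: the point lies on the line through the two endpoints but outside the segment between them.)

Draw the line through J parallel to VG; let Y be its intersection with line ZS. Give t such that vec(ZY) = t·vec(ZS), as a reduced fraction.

Choose coordinates Z = (0, 0), S = (1, 0), G = (0, 1), V = (4, 3).
1. J lies on line VZ with VJ:JZ = 2:(-1) ⇒ J = (-4, -3)
through J parallel to VG: direction (-4, -2); meets ZS at Y = (2, 0)
Y = Z + t·(S−Z) with t = 2

t = 2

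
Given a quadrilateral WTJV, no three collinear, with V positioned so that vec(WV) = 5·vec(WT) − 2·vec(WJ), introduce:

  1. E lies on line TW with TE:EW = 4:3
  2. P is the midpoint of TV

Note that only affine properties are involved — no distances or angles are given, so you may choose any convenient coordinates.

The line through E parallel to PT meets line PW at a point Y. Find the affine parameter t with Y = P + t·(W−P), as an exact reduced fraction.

t = 4/7

Choose coordinates W = (0, 0), T = (1, 0), J = (0, 1), V = (5, -2).
1. E lies on line TW with TE:EW = 4:3 ⇒ E = (3/7, 0)
2. P is the midpoint of TV ⇒ P = (3, -1)
through E parallel to PT: direction (-2, 1); meets PW at Y = (9/7, -3/7)
Y = P + t·(W−P) with t = 4/7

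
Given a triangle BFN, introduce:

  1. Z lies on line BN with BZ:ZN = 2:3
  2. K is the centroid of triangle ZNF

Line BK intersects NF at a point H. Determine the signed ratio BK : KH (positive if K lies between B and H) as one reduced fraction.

Choose coordinates B = (0, 0), F = (1, 0), N = (0, 1).
1. Z lies on line BN with BZ:ZN = 2:3 ⇒ Z = (0, 2/5)
2. K is the centroid of triangle ZNF ⇒ K = (1/3, 7/15)
line BK meets NF at H = (5/12, 7/12)
K = B + t·(H−B) with t = 4/5, so BK:KH = 4/5:1/5

BK:KH = 4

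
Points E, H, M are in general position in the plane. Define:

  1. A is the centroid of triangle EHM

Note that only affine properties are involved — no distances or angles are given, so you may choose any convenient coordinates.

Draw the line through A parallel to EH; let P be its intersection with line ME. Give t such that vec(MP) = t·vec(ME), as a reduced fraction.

t = 2/3

Assign E = (0, 0), H = (1, 0), M = (0, 1) — the answer is frame-independent, so this choice is without loss of generality.
1. A is the centroid of triangle EHM ⇒ A = (1/3, 1/3)
through A parallel to EH: direction (1, 0); meets ME at P = (0, 1/3)
P = M + t·(E−M) with t = 2/3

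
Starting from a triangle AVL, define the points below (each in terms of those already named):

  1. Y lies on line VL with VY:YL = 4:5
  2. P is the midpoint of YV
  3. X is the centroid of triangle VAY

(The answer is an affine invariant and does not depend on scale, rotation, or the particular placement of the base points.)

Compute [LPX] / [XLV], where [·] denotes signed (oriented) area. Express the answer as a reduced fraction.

Set A = (0, 0), V = (1, 0), L = (0, 1); any affine frame gives the same invariant.
1. Y lies on line VL with VY:YL = 4:5 ⇒ Y = (5/9, 4/9)
2. P is the midpoint of YV ⇒ P = (7/9, 2/9)
3. X is the centroid of triangle VAY ⇒ X = (14/27, 4/27)
2·[LPX] = -7/27, 2·[XLV] = -1/3
[LPX]:[XLV] = -7/27:-1/3 = 7/9

[LPX]:[XLV] = 7/9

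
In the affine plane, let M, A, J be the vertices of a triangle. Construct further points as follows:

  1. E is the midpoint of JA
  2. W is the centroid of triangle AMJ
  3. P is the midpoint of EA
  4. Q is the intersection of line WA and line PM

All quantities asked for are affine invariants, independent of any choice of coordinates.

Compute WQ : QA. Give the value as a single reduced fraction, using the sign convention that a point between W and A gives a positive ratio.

WQ:QA = 2/3

Assign M = (0, 0), A = (1, 0), J = (0, 1) — the answer is frame-independent, so this choice is without loss of generality.
1. E is the midpoint of JA ⇒ E = (1/2, 1/2)
2. W is the centroid of triangle AMJ ⇒ W = (1/3, 1/3)
3. P is the midpoint of EA ⇒ P = (3/4, 1/4)
4. Q is the intersection of line WA and line PM ⇒ Q = (3/5, 1/5)
Q = W + t·(A−W) with t = 2/5, so WQ:QA = t:(1−t) = 2/5:3/5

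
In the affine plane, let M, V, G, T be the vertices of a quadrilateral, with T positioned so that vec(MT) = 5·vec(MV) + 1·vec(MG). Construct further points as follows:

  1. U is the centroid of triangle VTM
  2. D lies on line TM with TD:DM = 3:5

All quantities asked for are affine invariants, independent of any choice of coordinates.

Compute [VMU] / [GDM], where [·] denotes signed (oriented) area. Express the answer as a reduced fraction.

[VMU]:[GDM] = 8/75

Choose coordinates M = (0, 0), V = (1, 0), G = (0, 1), T = (5, 1).
1. U is the centroid of triangle VTM ⇒ U = (2, 1/3)
2. D lies on line TM with TD:DM = 3:5 ⇒ D = (25/8, 5/8)
2·[VMU] = -1/3, 2·[GDM] = -25/8
[VMU]:[GDM] = -1/3:-25/8 = 8/75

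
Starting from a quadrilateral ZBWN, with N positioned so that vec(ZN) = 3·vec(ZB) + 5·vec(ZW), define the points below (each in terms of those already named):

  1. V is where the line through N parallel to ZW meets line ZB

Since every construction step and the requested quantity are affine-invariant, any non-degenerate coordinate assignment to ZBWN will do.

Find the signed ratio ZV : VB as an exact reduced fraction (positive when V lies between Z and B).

ZV:VB = -3/2

Choose coordinates Z = (0, 0), B = (1, 0), W = (0, 1), N = (3, 5).
1. V is where the line through N parallel to ZW meets line ZB ⇒ V = (3, 0)
V = Z + t·(B−Z) with t = 3, so ZV:VB = t:(1−t) = 3:-2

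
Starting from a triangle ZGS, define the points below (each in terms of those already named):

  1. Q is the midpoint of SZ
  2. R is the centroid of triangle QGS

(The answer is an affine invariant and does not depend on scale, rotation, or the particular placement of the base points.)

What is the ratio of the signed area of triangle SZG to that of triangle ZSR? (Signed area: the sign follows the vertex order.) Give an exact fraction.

[SZG]:[ZSR] = -3

Work in coordinates with Z = (0, 0), G = (1, 0), S = (0, 1).
1. Q is the midpoint of SZ ⇒ Q = (0, 1/2)
2. R is the centroid of triangle QGS ⇒ R = (1/3, 1/2)
2·[SZG] = 1, 2·[ZSR] = -1/3
[SZG]:[ZSR] = 1:-1/3 = -3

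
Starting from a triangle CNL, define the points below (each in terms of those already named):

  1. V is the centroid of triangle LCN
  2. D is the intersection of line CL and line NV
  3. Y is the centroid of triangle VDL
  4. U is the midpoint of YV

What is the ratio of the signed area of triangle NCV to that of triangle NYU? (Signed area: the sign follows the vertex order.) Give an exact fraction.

[NCV]:[NYU] = -6

Assign C = (0, 0), N = (1, 0), L = (0, 1) — the answer is frame-independent, so this choice is without loss of generality.
1. V is the centroid of triangle LCN ⇒ V = (1/3, 1/3)
2. D is the intersection of line CL and line NV ⇒ D = (0, 1/2)
3. Y is the centroid of triangle VDL ⇒ Y = (1/9, 11/18)
4. U is the midpoint of YV ⇒ U = (2/9, 17/36)
2·[NCV] = -1/3, 2·[NYU] = 1/18
[NCV]:[NYU] = -1/3:1/18 = -6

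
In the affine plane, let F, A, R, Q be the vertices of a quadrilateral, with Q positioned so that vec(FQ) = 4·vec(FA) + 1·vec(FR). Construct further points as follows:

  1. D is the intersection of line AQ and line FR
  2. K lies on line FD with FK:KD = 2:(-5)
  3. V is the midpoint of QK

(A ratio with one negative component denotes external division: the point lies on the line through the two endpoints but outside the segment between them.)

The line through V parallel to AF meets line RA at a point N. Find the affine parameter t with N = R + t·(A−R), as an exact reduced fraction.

t = 7/18

Assign F = (0, 0), A = (1, 0), R = (0, 1), Q = (4, 1) — the answer is frame-independent, so this choice is without loss of generality.
1. D is the intersection of line AQ and line FR ⇒ D = (0, -1/3)
2. K lies on line FD with FK:KD = 2:(-5) ⇒ K = (0, 2/9)
3. V is the midpoint of QK ⇒ V = (2, 11/18)
through V parallel to AF: direction (-1, 0); meets RA at N = (7/18, 11/18)
N = R + t·(A−R) with t = 7/18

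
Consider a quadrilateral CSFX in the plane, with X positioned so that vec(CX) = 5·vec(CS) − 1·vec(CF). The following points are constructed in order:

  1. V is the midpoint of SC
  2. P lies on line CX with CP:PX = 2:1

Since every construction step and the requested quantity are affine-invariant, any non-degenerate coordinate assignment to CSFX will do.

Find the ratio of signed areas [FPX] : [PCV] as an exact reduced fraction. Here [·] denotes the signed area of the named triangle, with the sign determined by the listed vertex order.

[FPX]:[PCV] = -5

Assign C = (0, 0), S = (1, 0), F = (0, 1), X = (5, -1) — the answer is frame-independent, so this choice is without loss of generality.
1. V is the midpoint of SC ⇒ V = (1/2, 0)
2. P lies on line CX with CP:PX = 2:1 ⇒ P = (10/3, -2/3)
2·[FPX] = 5/3, 2·[PCV] = -1/3
[FPX]:[PCV] = 5/3:-1/3 = -5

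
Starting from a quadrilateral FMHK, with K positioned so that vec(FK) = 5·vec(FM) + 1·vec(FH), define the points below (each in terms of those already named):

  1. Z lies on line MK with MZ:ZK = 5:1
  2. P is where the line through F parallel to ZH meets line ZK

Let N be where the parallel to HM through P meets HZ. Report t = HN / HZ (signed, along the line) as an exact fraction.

t = -1/25

Assign F = (0, 0), M = (1, 0), H = (0, 1), K = (5, 1) — the answer is frame-independent, so this choice is without loss of generality.
1. Z lies on line MK with MZ:ZK = 5:1 ⇒ Z = (13/3, 5/6)
2. P is where the line through F parallel to ZH meets line ZK ⇒ P = (13/15, -1/30)
through P parallel to HM: direction (1, -1); meets HZ at N = (-13/75, 151/150)
N = H + t·(Z−H) with t = -1/25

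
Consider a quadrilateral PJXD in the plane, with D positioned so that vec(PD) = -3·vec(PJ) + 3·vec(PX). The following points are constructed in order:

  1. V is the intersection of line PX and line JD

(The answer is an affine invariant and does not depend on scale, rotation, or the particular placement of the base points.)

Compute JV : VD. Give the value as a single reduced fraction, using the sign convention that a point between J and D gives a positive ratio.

JV:VD = 1/3

Choose coordinates P = (0, 0), J = (1, 0), X = (0, 1), D = (-3, 3).
1. V is the intersection of line PX and line JD ⇒ V = (0, 3/4)
V = J + t·(D−J) with t = 1/4, so JV:VD = t:(1−t) = 1/4:3/4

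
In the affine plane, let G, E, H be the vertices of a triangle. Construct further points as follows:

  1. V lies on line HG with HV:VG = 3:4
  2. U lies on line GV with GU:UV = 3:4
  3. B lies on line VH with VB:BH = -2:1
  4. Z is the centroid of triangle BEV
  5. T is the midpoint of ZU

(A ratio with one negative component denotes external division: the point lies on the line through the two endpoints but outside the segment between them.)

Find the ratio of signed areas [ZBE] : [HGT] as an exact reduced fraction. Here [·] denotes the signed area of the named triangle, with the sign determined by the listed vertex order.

[ZBE]:[HGT] = -12/7

Assign G = (0, 0), E = (1, 0), H = (0, 1) — the answer is frame-independent, so this choice is without loss of generality.
1. V lies on line HG with HV:VG = 3:4 ⇒ V = (0, 4/7)
2. U lies on line GV with GU:UV = 3:4 ⇒ U = (0, 12/49)
3. B lies on line VH with VB:BH = -2:1 ⇒ B = (0, 10/7)
4. Z is the centroid of triangle BEV ⇒ Z = (1/3, 2/3)
5. T is the midpoint of ZU ⇒ T = (1/6, 67/147)
2·[ZBE] = -2/7, 2·[HGT] = 1/6
[ZBE]:[HGT] = -2/7:1/6 = -12/7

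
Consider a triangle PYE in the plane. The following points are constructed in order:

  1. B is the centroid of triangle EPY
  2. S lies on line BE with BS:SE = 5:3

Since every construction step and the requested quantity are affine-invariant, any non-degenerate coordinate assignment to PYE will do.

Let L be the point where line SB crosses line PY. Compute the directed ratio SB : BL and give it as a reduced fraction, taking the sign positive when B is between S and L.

SB:BL = 5/4

Work in coordinates with P = (0, 0), Y = (1, 0), E = (0, 1).
1. B is the centroid of triangle EPY ⇒ B = (1/3, 1/3)
2. S lies on line BE with BS:SE = 5:3 ⇒ S = (1/8, 3/4)
line SB meets PY at L = (1/2, 0)
B = S + t·(L−S) with t = 5/9, so SB:BL = 5/9:4/9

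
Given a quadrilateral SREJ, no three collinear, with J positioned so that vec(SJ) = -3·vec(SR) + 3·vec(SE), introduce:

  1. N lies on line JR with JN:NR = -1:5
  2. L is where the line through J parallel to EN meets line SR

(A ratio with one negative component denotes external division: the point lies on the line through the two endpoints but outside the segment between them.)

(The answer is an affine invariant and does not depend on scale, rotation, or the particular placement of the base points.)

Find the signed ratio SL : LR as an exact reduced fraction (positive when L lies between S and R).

SL:LR = -15/4

Choose coordinates S = (0, 0), R = (1, 0), E = (0, 1), J = (-3, 3).
1. N lies on line JR with JN:NR = -1:5 ⇒ N = (-4, 15/4)
2. L is where the line through J parallel to EN meets line SR ⇒ L = (15/11, 0)
L = S + t·(R−S) with t = 15/11, so SL:LR = t:(1−t) = 15/11:-4/11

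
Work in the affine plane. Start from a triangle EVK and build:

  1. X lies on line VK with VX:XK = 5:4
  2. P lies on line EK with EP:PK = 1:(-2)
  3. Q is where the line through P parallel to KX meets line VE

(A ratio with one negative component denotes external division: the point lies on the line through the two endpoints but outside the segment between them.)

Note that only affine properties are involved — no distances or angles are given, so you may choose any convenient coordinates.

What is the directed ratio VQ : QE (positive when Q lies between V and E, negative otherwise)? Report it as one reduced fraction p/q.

Work in coordinates with E = (0, 0), V = (1, 0), K = (0, 1).
1. X lies on line VK with VX:XK = 5:4 ⇒ X = (4/9, 5/9)
2. P lies on line EK with EP:PK = 1:(-2) ⇒ P = (0, -1)
3. Q is where the line through P parallel to KX meets line VE ⇒ Q = (-1, 0)
Q = V + t·(E−V) with t = 2, so VQ:QE = t:(1−t) = 2:-1

VQ:QE = -2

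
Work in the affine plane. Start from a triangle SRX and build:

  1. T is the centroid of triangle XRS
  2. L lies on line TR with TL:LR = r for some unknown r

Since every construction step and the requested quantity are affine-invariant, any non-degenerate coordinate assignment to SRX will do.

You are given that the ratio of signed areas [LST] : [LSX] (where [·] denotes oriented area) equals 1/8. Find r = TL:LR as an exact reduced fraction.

Assign S = (0, 0), R = (1, 0), X = (0, 1) — the answer is frame-independent, so this choice is without loss of generality.
1. T is the centroid of triangle XRS ⇒ T = (1/3, 1/3)
2. With TL:LR = r, write λ = r/(r+1) so L = T + λ·(R−T); L is affine-linear in λ
Every point depending on L is an affine combination of L and λ-independent points, so each such coordinate is linear in λ; the λ² term in each signed area is a multiple of (R−T)×(R−T) = 0, so 2·[LST] and 2·[LSX] are each linear in λ. Evaluating at λ=0 and λ=1:
  2·[LST] = -1/3·λ,   2·[LSX] = -2/3·λ − 1/3
So [LST]:[LSX] = (-1/3·λ) / (-2/3·λ − 1/3). Setting this equal to 1/8:
  -1/3·λ = 1/8·(-2/3·λ − 1/3)  ⇒  λ = 1/6
Then r = λ/(1−λ) = (1/6)/(5/6) = 1/5. Check: with r = 1/5, L = (4/9, 5/18) and [LST]:[LSX] = 1/8 as required.

r = 1/5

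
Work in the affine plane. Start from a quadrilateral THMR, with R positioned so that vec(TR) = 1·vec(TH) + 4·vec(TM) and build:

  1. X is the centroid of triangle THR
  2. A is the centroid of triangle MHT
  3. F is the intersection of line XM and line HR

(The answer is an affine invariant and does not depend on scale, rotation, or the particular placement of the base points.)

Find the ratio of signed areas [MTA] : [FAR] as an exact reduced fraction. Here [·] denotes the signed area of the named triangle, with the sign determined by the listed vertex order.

[MTA]:[FAR] = -1/5

Set T = (0, 0), H = (1, 0), M = (0, 1), R = (1, 4); any affine frame gives the same invariant.
1. X is the centroid of triangle THR ⇒ X = (2/3, 4/3)
2. A is the centroid of triangle MHT ⇒ A = (1/3, 1/3)
3. F is the intersection of line XM and line HR ⇒ F = (1, 3/2)
2·[MTA] = 1/3, 2·[FAR] = -5/3
[MTA]:[FAR] = 1/3:-5/3 = -1/5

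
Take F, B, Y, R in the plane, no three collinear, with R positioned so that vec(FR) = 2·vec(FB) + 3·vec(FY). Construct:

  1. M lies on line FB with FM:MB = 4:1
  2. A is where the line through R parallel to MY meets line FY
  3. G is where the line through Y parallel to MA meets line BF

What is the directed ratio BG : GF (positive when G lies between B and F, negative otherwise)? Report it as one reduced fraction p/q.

Set F = (0, 0), B = (1, 0), Y = (0, 1), R = (2, 3); any affine frame gives the same invariant.
1. M lies on line FB with FM:MB = 4:1 ⇒ M = (4/5, 0)
2. A is where the line through R parallel to MY meets line FY ⇒ A = (0, 11/2)
3. G is where the line through Y parallel to MA meets line BF ⇒ G = (8/55, 0)
G = B + t·(F−B) with t = 47/55, so BG:GF = t:(1−t) = 47/55:8/55

BG:GF = 47/8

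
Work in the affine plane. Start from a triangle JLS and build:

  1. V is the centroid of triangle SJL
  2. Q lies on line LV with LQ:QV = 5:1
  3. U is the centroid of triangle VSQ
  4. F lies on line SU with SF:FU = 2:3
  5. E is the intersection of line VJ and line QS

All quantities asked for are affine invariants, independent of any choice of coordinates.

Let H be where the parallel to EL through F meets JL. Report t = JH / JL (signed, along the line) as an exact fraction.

t = 257/180

Set J = (0, 0), L = (1, 0), S = (0, 1); any affine frame gives the same invariant.
1. V is the centroid of triangle SJL ⇒ V = (1/3, 1/3)
2. Q lies on line LV with LQ:QV = 5:1 ⇒ Q = (4/9, 5/18)
3. U is the centroid of triangle VSQ ⇒ U = (7/27, 29/54)
4. F lies on line SU with SF:FU = 2:3 ⇒ F = (14/135, 22/27)
5. E is the intersection of line VJ and line QS ⇒ E = (8/21, 8/21)
through F parallel to EL: direction (13/21, -8/21); meets JL at H = (257/180, 0)
H = J + t·(L−J) with t = 257/180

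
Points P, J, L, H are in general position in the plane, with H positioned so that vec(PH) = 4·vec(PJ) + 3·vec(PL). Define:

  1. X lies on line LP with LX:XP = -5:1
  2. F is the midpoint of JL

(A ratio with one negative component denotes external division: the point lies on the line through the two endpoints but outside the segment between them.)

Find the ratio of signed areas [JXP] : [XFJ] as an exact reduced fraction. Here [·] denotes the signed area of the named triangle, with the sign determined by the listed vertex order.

Choose coordinates P = (0, 0), J = (1, 0), L = (0, 1), H = (4, 3).
1. X lies on line LP with LX:XP = -5:1 ⇒ X = (0, -1/4)
2. F is the midpoint of JL ⇒ F = (1/2, 1/2)
2·[JXP] = -1/4, 2·[XFJ] = -5/8
[JXP]:[XFJ] = -1/4:-5/8 = 2/5

[JXP]:[XFJ] = 2/5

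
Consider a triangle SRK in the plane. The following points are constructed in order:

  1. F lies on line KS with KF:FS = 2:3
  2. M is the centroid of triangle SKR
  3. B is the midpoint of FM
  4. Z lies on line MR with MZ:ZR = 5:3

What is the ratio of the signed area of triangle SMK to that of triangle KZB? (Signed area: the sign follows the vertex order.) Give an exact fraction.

[SMK]:[KZB] = -80/61

Assign S = (0, 0), R = (1, 0), K = (0, 1) — the answer is frame-independent, so this choice is without loss of generality.
1. F lies on line KS with KF:FS = 2:3 ⇒ F = (0, 3/5)
2. M is the centroid of triangle SKR ⇒ M = (1/3, 1/3)
3. B is the midpoint of FM ⇒ B = (1/6, 7/15)
4. Z lies on line MR with MZ:ZR = 5:3 ⇒ Z = (3/4, 1/8)
2·[SMK] = 1/3, 2·[KZB] = -61/240
[SMK]:[KZB] = 1/3:-61/240 = -80/61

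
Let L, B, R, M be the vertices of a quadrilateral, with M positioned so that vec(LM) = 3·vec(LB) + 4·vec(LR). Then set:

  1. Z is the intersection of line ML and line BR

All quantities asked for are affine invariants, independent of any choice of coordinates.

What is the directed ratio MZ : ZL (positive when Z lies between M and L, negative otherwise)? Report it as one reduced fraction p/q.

MZ:ZL = 6

Assign L = (0, 0), B = (1, 0), R = (0, 1), M = (3, 4) — the answer is frame-independent, so this choice is without loss of generality.
1. Z is the intersection of line ML and line BR ⇒ Z = (3/7, 4/7)
Z = M + t·(L−M) with t = 6/7, so MZ:ZL = t:(1−t) = 6/7:1/7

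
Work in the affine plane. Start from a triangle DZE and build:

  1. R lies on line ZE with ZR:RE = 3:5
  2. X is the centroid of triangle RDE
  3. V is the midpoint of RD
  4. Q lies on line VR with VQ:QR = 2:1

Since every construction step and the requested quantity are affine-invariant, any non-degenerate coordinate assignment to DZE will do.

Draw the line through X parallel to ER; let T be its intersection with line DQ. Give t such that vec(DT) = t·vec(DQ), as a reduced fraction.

Work in coordinates with D = (0, 0), Z = (1, 0), E = (0, 1).
1. R lies on line ZE with ZR:RE = 3:5 ⇒ R = (5/8, 3/8)
2. X is the centroid of triangle RDE ⇒ X = (5/24, 11/24)
3. V is the midpoint of RD ⇒ V = (5/16, 3/16)
4. Q lies on line VR with VQ:QR = 2:1 ⇒ Q = (25/48, 5/16)
through X parallel to ER: direction (5/8, -5/8); meets DQ at T = (5/12, 1/4)
T = D + t·(Q−D) with t = 4/5

t = 4/5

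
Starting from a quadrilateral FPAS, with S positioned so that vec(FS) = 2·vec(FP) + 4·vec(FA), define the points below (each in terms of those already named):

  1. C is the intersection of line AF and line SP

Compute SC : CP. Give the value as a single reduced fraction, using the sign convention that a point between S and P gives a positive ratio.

SC:CP = -2

Work in coordinates with F = (0, 0), P = (1, 0), A = (0, 1), S = (2, 4).
1. C is the intersection of line AF and line SP ⇒ C = (0, -4)
C = S + t·(P−S) with t = 2, so SC:CP = t:(1−t) = 2:-1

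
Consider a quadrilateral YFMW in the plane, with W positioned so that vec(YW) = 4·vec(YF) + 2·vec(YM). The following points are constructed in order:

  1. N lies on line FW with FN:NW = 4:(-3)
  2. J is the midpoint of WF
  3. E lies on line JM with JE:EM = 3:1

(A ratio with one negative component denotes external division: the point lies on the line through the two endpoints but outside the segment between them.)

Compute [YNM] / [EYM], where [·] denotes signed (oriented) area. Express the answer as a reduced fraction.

Assign Y = (0, 0), F = (1, 0), M = (0, 1), W = (4, 2) — the answer is frame-independent, so this choice is without loss of generality.
1. N lies on line FW with FN:NW = 4:(-3) ⇒ N = (13, 8)
2. J is the midpoint of WF ⇒ J = (5/2, 1)
3. E lies on line JM with JE:EM = 3:1 ⇒ E = (5/8, 1)
2·[YNM] = 13, 2·[EYM] = -5/8
[YNM]:[EYM] = 13:-5/8 = -104/5

[YNM]:[EYM] = -104/5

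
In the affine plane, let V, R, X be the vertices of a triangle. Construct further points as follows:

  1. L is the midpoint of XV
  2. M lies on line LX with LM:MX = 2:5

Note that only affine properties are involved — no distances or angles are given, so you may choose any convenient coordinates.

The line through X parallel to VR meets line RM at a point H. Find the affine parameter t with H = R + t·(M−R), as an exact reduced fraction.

t = 14/9

Work in coordinates with V = (0, 0), R = (1, 0), X = (0, 1).
1. L is the midpoint of XV ⇒ L = (0, 1/2)
2. M lies on line LX with LM:MX = 2:5 ⇒ M = (0, 9/14)
through X parallel to VR: direction (1, 0); meets RM at H = (-5/9, 1)
H = R + t·(M−R) with t = 14/9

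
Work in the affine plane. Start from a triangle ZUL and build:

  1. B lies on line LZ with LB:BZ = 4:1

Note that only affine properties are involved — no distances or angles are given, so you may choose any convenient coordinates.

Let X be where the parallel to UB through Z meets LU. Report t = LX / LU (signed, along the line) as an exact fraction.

Set Z = (0, 0), U = (1, 0), L = (0, 1); any affine frame gives the same invariant.
1. B lies on line LZ with LB:BZ = 4:1 ⇒ B = (0, 1/5)
through Z parallel to UB: direction (-1, 1/5); meets LU at X = (5/4, -1/4)
X = L + t·(U−L) with t = 5/4

t = 5/4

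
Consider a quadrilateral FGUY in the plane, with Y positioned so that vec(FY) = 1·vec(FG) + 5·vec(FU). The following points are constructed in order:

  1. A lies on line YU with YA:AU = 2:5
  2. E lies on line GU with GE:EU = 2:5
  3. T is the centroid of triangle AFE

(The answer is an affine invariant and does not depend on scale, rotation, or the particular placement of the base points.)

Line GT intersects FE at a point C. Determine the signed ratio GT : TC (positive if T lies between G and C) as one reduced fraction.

Assign F = (0, 0), G = (1, 0), U = (0, 1), Y = (1, 5) — the answer is frame-independent, so this choice is without loss of generality.
1. A lies on line YU with YA:AU = 2:5 ⇒ A = (5/7, 27/7)
2. E lies on line GU with GE:EU = 2:5 ⇒ E = (5/7, 2/7)
3. T is the centroid of triangle AFE ⇒ T = (10/21, 29/21)
line GT meets FE at C = (145/167, 58/167)
T = G + t·(C−G) with t = 167/42, so GT:TC = 167/42:-125/42

GT:TC = -167/125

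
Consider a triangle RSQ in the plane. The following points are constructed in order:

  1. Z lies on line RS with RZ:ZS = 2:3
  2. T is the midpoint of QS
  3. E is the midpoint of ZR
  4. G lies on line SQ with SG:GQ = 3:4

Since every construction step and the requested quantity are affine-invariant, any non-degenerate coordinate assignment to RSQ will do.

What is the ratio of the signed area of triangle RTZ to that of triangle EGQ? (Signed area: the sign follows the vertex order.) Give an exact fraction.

[RTZ]:[EGQ] = -7/16

Work in coordinates with R = (0, 0), S = (1, 0), Q = (0, 1).
1. Z lies on line RS with RZ:ZS = 2:3 ⇒ Z = (2/5, 0)
2. T is the midpoint of QS ⇒ T = (1/2, 1/2)
3. E is the midpoint of ZR ⇒ E = (1/5, 0)
4. G lies on line SQ with SG:GQ = 3:4 ⇒ G = (4/7, 3/7)
2·[RTZ] = -1/5, 2·[EGQ] = 16/35
[RTZ]:[EGQ] = -1/5:16/35 = -7/16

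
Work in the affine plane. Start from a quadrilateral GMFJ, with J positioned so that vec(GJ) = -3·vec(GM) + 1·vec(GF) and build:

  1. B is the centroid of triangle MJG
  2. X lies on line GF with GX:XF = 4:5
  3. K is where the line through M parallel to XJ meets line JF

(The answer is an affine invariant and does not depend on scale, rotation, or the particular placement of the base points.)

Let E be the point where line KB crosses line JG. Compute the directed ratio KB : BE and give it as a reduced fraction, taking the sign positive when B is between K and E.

KB:BE = -26/5

Choose coordinates G = (0, 0), M = (1, 0), F = (0, 1), J = (-3, 1).
1. B is the centroid of triangle MJG ⇒ B = (-2/3, 1/3)
2. X lies on line GF with GX:XF = 4:5 ⇒ X = (0, 4/9)
3. K is where the line through M parallel to XJ meets line JF ⇒ K = (-22/5, 1)
line KB meets JG at E = (-18/13, 6/13)
B = K + t·(E−K) with t = 26/21, so KB:BE = 26/21:-5/21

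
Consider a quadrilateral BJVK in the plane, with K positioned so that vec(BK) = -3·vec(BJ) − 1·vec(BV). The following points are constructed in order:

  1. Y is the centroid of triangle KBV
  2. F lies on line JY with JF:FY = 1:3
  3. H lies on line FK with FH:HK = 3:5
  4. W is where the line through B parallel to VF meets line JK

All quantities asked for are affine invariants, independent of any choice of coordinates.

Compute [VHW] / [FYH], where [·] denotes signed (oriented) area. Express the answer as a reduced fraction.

Set B = (0, 0), J = (1, 0), V = (0, 1), K = (-3, -1); any affine frame gives the same invariant.
1. Y is the centroid of triangle KBV ⇒ Y = (-1, 0)
2. F lies on line JY with JF:FY = 1:3 ⇒ F = (1/2, 0)
3. H lies on line FK with FH:HK = 3:5 ⇒ H = (-13/16, -3/8)
4. W is where the line through B parallel to VF meets line JK ⇒ W = (1/9, -2/9)
2·[VHW] = 55/48, 2·[FYH] = 9/16
[VHW]:[FYH] = 55/48:9/16 = 55/27

[VHW]:[FYH] = 55/27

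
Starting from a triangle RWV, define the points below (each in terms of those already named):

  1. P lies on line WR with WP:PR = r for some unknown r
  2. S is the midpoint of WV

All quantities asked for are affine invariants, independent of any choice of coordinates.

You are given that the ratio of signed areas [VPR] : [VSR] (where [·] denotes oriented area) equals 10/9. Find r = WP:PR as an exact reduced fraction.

r = 4/5

Set R = (0, 0), W = (1, 0), V = (0, 1); any affine frame gives the same invariant.
1. With WP:PR = r, write λ = r/(r+1) so P = W + λ·(R−W); P is affine-linear in λ
2. S is the midpoint of WV ⇒ S = (1/2, 1/2)
Every point depending on P is an affine combination of P and λ-independent points, so each such coordinate is linear in λ; the λ² term in each signed area is a multiple of (R−W)×(R−W) = 0, so 2·[VPR] and 2·[VSR] are each linear in λ. Evaluating at λ=0 and λ=1:
  2·[VPR] = λ − 1,   2·[VSR] = -1/2
So [VPR]:[VSR] = (λ − 1) / (-1/2). Setting this equal to 10/9:
  λ − 1 = 10/9·(-1/2)  ⇒  λ = 4/9
Then r = λ/(1−λ) = (4/9)/(5/9) = 4/5. Check: with r = 4/5, P = (5/9, 0) and [VPR]:[VSR] = 10/9 as required.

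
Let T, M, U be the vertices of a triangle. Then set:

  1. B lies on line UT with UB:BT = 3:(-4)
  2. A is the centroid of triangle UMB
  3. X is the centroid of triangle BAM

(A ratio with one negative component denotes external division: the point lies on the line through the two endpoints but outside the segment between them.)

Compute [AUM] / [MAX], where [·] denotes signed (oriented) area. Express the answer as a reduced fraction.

Set T = (0, 0), M = (1, 0), U = (0, 1); any affine frame gives the same invariant.
1. B lies on line UT with UB:BT = 3:(-4) ⇒ B = (0, 4)
2. A is the centroid of triangle UMB ⇒ A = (1/3, 5/3)
3. X is the centroid of triangle BAM ⇒ X = (4/9, 17/9)
2·[AUM] = 1, 2·[MAX] = -1/3
[AUM]:[MAX] = 1:-1/3 = -3

[AUM]:[MAX] = -3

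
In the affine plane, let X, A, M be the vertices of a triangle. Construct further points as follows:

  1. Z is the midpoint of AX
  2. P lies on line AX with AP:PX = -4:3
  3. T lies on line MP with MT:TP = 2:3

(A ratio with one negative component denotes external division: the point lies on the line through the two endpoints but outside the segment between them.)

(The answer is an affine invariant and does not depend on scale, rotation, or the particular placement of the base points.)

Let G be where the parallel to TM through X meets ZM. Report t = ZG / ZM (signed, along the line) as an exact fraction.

Set X = (0, 0), A = (1, 0), M = (0, 1); any affine frame gives the same invariant.
1. Z is the midpoint of AX ⇒ Z = (1/2, 0)
2. P lies on line AX with AP:PX = -4:3 ⇒ P = (-3, 0)
3. T lies on line MP with MT:TP = 2:3 ⇒ T = (-6/5, 3/5)
through X parallel to TM: direction (6/5, 2/5); meets ZM at G = (3/7, 1/7)
G = Z + t·(M−Z) with t = 1/7

t = 1/7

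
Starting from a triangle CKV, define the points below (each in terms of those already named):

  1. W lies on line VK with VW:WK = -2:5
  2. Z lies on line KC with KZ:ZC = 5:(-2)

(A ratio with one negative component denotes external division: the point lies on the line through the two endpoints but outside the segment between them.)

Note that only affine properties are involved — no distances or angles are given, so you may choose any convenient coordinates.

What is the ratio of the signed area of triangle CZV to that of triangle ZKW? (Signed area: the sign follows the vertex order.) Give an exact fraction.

[CZV]:[ZKW] = -6/25

Work in coordinates with C = (0, 0), K = (1, 0), V = (0, 1).
1. W lies on line VK with VW:WK = -2:5 ⇒ W = (-2/3, 5/3)
2. Z lies on line KC with KZ:ZC = 5:(-2) ⇒ Z = (-2/3, 0)
2·[CZV] = -2/3, 2·[ZKW] = 25/9
[CZV]:[ZKW] = -2/3:25/9 = -6/25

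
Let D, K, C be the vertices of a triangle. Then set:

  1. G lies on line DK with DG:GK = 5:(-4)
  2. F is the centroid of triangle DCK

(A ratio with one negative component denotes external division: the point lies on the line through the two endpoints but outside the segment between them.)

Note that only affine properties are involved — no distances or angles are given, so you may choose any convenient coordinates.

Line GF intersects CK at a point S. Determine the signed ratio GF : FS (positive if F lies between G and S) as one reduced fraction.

GF:FS = -13

Assign D = (0, 0), K = (1, 0), C = (0, 1) — the answer is frame-independent, so this choice is without loss of generality.
1. G lies on line DK with DG:GK = 5:(-4) ⇒ G = (5, 0)
2. F is the centroid of triangle DCK ⇒ F = (1/3, 1/3)
line GF meets CK at S = (9/13, 4/13)
F = G + t·(S−G) with t = 13/12, so GF:FS = 13/12:-1/12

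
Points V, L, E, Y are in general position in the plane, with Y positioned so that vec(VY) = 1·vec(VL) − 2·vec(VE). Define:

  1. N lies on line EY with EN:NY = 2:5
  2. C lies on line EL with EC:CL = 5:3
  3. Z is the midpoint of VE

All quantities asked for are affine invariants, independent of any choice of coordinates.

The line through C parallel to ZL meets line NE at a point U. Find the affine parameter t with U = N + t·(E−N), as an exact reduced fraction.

t = 9/16

Choose coordinates V = (0, 0), L = (1, 0), E = (0, 1), Y = (1, -2).
1. N lies on line EY with EN:NY = 2:5 ⇒ N = (2/7, 1/7)
2. C lies on line EL with EC:CL = 5:3 ⇒ C = (5/8, 3/8)
3. Z is the midpoint of VE ⇒ Z = (0, 1/2)
through C parallel to ZL: direction (1, -1/2); meets NE at U = (1/8, 5/8)
U = N + t·(E−N) with t = 9/16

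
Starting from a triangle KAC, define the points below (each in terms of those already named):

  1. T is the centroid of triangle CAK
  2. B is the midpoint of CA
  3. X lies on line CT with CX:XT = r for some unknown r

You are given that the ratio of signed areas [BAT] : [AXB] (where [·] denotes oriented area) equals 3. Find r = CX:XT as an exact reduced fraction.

r = 1/2

Set K = (0, 0), A = (1, 0), C = (0, 1); any affine frame gives the same invariant.
1. T is the centroid of triangle CAK ⇒ T = (1/3, 1/3)
2. B is the midpoint of CA ⇒ B = (1/2, 1/2)
3. With CX:XT = r, write λ = r/(r+1) so X = C + λ·(T−C); X is affine-linear in λ
Every point depending on X is an affine combination of X and λ-independent points, so each such coordinate is linear in λ; the λ² term in each signed area is a multiple of (T−C)×(T−C) = 0, so 2·[BAT] and 2·[AXB] are each linear in λ. Evaluating at λ=0 and λ=1:
  2·[BAT] = -1/6,   2·[AXB] = -1/6·λ
So [BAT]:[AXB] = (-1/6) / (-1/6·λ). Setting this equal to 3:
  -1/6 = 3·(-1/6·λ)  ⇒  λ = 1/3
Then r = λ/(1−λ) = (1/3)/(2/3) = 1/2. Check: with r = 1/2, X = (1/9, 7/9) and [BAT]:[AXB] = 3 as required.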